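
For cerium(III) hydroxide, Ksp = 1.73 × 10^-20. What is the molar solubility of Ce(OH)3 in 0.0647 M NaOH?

6.39 × 10^-17 M

Ce(OH)3(s) <=> Ce^3+(aq) + 3 OH^-(aq)
Ksp = [Ce^3+][OH^-]^3
If s mol/L dissolves here, [Ce^3+] = s, [OH^-] = 0.0647 + 3s ≈ 0.0647 (common-ion effect: OH^- is already 0.0647 M).
Ksp ≈ s × (0.0647)^3
s = 6.39 × 10^-17 M
Check: 3s = 1.9 × 10^-16 ≪ 0.0647, so the approximation is valid.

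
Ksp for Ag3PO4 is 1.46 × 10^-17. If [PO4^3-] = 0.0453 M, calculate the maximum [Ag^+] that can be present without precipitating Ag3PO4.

Ag3PO4(s) <=> 3 Ag^+(aq) + PO4^3-(aq)
Ksp = [Ag^+]^3[PO4^3-]
Precipitation begins when Q = Ksp. With [PO4^3-] = 0.0453 M:
1.46 × 10^-17 = (0.0453) × [Ag^+]^3
[Ag^+] = (1.46 × 10^-17 / 4.53 x 10^-2)^(1/3) = 6.86 × 10^-6 M

[Ag^+] ≈ 6.86e-6 M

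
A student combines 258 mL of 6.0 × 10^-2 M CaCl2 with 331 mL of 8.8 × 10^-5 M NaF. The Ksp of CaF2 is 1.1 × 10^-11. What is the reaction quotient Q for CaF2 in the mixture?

6.4e-11

Total volume = 258 + 331 = 589 mL.
[Ca^2+] = 6.0 × 10^-2 × (258/589) = 2.63 × 10^-2 M
[F^-] = 8.8 × 10^-5 × (331/589) = 4.95 × 10^-5 M
CaF2(s) ⇌ Ca^2+ + 2 F^-, so Q = [Ca^2+][F^-]^2
Q = (2.63 × 10^-2)(4.95 x 10^-5)^2 = 6.4 × 10^-11
Q > Ksp, so CaF2 will precipitate.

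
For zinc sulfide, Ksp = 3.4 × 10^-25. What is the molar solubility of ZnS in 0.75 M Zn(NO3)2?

ZnS(s) ⇌ Zn^2+ + S^2-
Ksp = [Zn^2+][S^2-]
Let s be the molar solubility in this solution. [Zn^2+] = 0.75 + s ≈ 0.75, [S^2-] = s (Ksp is small, so little additional dissolves).
Ksp ≈ 0.75 × s
s = 4.5 x 10^-25 M
Check: s = 4.5 × 10^-25 ≪ 0.75, so the approximation is valid.

s = 4.5 x 10^-25 M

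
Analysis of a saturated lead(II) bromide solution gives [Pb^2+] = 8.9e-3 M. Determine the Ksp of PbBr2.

Ksp ≈ 2.8 × 10^-6

PbBr2(s) ⇌ Pb^2+(aq) + 2 Br^-(aq)
Stoichiometry gives [Br^-] = (2/1)[Pb^2+] = 1.78 x 10^-2 M.
Ksp = [Pb^2+][Br^-]^2
Ksp = 8.9 x 10^-3 × (1.78 × 10^-2)^2 = 2.8 × 10^-6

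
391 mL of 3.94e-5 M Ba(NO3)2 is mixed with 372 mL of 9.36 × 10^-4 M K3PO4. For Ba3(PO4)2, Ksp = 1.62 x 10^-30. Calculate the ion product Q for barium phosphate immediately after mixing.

Total volume = 391 + 372 = 763 mL.
[Ba^2+] = 3.94 × 10^-5 × (391/763) = 2.019 × 10^-5 M
[PO4^3-] = 9.36 x 10^-4 × (372/763) = 4.563 × 10^-4 M
Ba3(PO4)2(s) ⇌ 3 Ba^2+(aq) + 2 PO4^3-(aq), so Q = [Ba^2+]^3[PO4^3-]^2
Q = (2.019 × 10^-5)^3(4.563 × 10^-4)^2 = 1.71 × 10^-21
Q > Ksp, so Ba3(PO4)2 will precipitate.

Q ≈ 1.71e-21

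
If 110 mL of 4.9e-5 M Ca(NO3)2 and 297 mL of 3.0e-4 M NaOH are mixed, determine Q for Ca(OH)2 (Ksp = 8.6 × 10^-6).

Total volume = 110 + 297 = 407 mL.
[Ca^2+] = 4.9 × 10^-5 × (110/407) = 1.32 x 10^-5 M
[OH^-] = 3.0 × 10^-4 × (297/407) = 2.19 x 10^-4 M
Ca(OH)2(s) ⇌ Ca^2+(aq) + 2 OH^-(aq), so Q = [Ca^2+][OH^-]^2
Q = (1.32 × 10^-5)(2.19 × 10^-4)^2 = 6.3 × 10^-13
Q < Ksp, so no precipitate of Ca(OH)2 forms.

Q ≈ 6.3 × 10^-13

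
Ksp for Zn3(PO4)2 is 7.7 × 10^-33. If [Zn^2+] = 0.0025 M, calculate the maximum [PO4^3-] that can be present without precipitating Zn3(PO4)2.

[PO4^3-] ≈ 7.0 × 10^-13 M

Zn3(PO4)2(s) ⇌ 3 Zn^2+ + 2 PO4^3-
Ksp = [Zn^2+]^3[PO4^3-]^2
Precipitation begins when Q = Ksp. With [Zn^2+] = 0.0025 M:
7.7 × 10^-33 = (0.0025)^3 × [PO4^3-]^2
[PO4^3-] = (7.7 × 10^-33 / 1.56 x 10^-8)^(1/2) = 7.0 × 10^-13 M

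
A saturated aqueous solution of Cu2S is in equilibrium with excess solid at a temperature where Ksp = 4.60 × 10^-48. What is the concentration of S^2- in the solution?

Cu2S(s) <=> 2 Cu^+(aq) + S^2-(aq)
Ksp = [Cu^+]^2[S^2-]
For each mole of Cu2S that dissolves: [Cu^+] = 2s, [S^2-] = s.
Ksp = (2s)^2s = 4s^3
Solving, s = (4.60 × 10^-48/4)^(1/3) = 1.048 × 10^-16 M
[S^2-] = s = 1.05 × 10^-16 M

1.05e-16 M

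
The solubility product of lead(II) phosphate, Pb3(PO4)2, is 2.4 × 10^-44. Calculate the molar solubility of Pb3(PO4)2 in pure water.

Pb3(PO4)2(s) ⇌ 3 Pb^2+(aq) + 2 PO4^3-(aq)
Ksp = [Pb^2+]^3[PO4^3-]^2
For each mole of Pb3(PO4)2 that dissolves: [Pb^2+] = 3s, [PO4^3-] = 2s.
Substituting: Ksp = (3s)^3(2s)^2 = 108s^5
s = (2.4 × 10^-44 / 108)^(1/5) = 7.4 x 10^-10 M

7.4 x 10^-10 M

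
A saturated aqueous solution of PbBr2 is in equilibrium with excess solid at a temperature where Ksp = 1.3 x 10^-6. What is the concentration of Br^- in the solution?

[Br^-] ≈ 1.4 x 10^-2 M

PbBr2(s) <=> Pb^2+(aq) + 2 Br^-(aq)
Ksp = [Pb^2+][Br^-]^2
With molar solubility s: [Pb^2+] = s, [Br^-] = 2s.
Ksp = s(2s)^2 = 4s^3
s^3 = 1.3 x 10^-6 / 4, so s = 6.88 x 10^-3 M
[Br^-] = 2s = 1.4 × 10^-2 M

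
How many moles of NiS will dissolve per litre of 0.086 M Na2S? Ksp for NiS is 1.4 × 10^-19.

1.6e-18 M

NiS(s) ⇌ Ni^2+(aq) + S^2-(aq)
Ksp = [Ni^2+][S^2-]
Let s = moles of NiS that dissolve per litre. [Ni^2+] = s, [S^2-] = 0.086 + s ≈ 0.086 (Ksp is small, so little additional dissolves).
Ksp ≈ s × 0.086
s = 1.6 x 10^-18 M
Check: s = 1.6 × 10^-18 ≪ 0.086, so the approximation is valid.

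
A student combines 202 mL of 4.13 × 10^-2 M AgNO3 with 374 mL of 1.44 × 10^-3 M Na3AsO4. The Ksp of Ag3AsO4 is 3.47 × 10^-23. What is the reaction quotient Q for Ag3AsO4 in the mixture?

Total volume = 202 + 374 = 576 mL.
[Ag^+] = 4.13 × 10^-2 × (202/576) = 1.448 x 10^-2 M
[AsO4^3-] = 1.44 × 10^-3 × (374/576) = 9.350 × 10^-4 M
Ag3AsO4(s) ⇌ 3 Ag^+ + AsO4^3-, so Q = [Ag^+]^3[AsO4^3-]
Q = (1.448 x 10^-2)^3(9.350 x 10^-4) = 2.84 × 10^-9
Q > Ksp, so Ag3AsO4 will precipitate.

2.84 x 10^-9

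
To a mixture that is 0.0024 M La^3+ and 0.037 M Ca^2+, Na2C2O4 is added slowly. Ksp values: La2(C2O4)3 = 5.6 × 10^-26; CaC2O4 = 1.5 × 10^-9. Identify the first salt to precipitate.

CaC2O4

Each salt begins to precipitate when Q = Ksp, i.e. when [C2O4^2-] reaches its threshold.
For La2(C2O4)3: 5.6 × 10^-26 = (0.0024)^2 × [C2O4^2-]^3  ⇒  [C2O4^2-] = 2.1 × 10^-7 M.
For CaC2O4: 1.5 × 10^-9 = 0.037 × [C2O4^2-]  ⇒  [C2O4^2-] = 4.1 × 10^-8 M.
The salt with the lower threshold [C2O4^2-] precipitates first: CaC2O4.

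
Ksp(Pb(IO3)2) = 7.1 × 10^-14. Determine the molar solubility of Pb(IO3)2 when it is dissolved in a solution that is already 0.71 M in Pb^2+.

Pb(IO3)2(s) <=> Pb^2+(aq) + 2 IO3^-(aq)
Ksp = [Pb^2+][IO3^-]^2
Let s = moles of Pb(IO3)2 that dissolve per litre. [Pb^2+] = 0.71 + s ≈ 0.71, [IO3^-] = 2s (common-ion effect: Pb^2+ is already 0.71 M).
Ksp ≈ 0.71 × (2s)^2
s = 1.6 x 10^-7 M
Check: s = 1.6 x 10^-7 ≪ 0.71, so the approximation is valid.

1.6e-7 M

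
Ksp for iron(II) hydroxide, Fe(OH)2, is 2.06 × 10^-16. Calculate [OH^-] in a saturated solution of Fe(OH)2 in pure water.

[OH^-] = 7.44 x 10^-6 M

Fe(OH)2(s) ⇌ Fe^2+ + 2 OH^-
Ksp = [Fe^2+][OH^-]^2
With molar solubility s: [Fe^2+] = s, [OH^-] = 2s.
So Ksp = s × (2s)^2 = 4s^3
s = (2.06 × 10^-16 / 4)^(1/3) = 3.721 × 10^-6 M
[OH^-] = 2s = 7.44 × 10^-6 M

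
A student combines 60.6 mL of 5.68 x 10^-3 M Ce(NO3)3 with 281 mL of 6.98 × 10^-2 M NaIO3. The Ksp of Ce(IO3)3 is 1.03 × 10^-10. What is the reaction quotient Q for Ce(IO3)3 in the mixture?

1.91 x 10^-7

Total volume = 60.6 + 281 = 341.6 mL.
[Ce^3+] = 5.68 × 10^-3 × (60.6/341.6) = 1.008 × 10^-3 M
[IO3^-] = 6.98 × 10^-2 × (281/341.6) = 5.742 × 10^-2 M
Ce(IO3)3(s) ⇌ Ce^3+ + 3 IO3^-, so Q = [Ce^3+][IO3^-]^3
Q = (1.008 × 10^-3)(5.742 × 10^-2)^3 = 1.91 × 10^-7
Q > Ksp, so Ce(IO3)3 will precipitate.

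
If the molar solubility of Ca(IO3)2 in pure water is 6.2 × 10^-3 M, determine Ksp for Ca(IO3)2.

Ca(IO3)2(s) ⇌ Ca^2+(aq) + 2 IO3^-(aq)
With molar solubility s: [Ca^2+] = s, [IO3^-] = 2s.
Ksp = [Ca^2+][IO3^-]^2
Substituting: Ksp = s(2s)^2 = 4s^3
With s = 6.2 x 10^-3: Ksp = 9.5 × 10^-7

Ksp = 9.5 × 10^-7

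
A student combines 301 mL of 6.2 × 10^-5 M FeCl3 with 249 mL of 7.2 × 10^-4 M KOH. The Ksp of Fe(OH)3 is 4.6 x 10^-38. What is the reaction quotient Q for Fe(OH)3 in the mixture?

Total volume = 301 + 249 = 550 mL.
[Fe^3+] = 6.2 × 10^-5 × (301/550) = 3.39 × 10^-5 M
[OH^-] = 7.2 x 10^-4 × (249/550) = 3.26 × 10^-4 M
Fe(OH)3(s) ⇌ Fe^3+ + 3 OH^-, so Q = [Fe^3+][OH^-]^3
Q = (3.39 × 10^-5)(3.26 × 10^-4)^3 = 1.2 × 10^-15
Q > Ksp, so Fe(OH)3 will precipitate.

1.2e-15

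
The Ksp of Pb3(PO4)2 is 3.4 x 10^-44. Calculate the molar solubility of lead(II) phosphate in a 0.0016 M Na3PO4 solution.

7.9 × 10^-14 M

Pb3(PO4)2(s) <=> 3 Pb^2+(aq) + 2 PO4^3-(aq)
Ksp = [Pb^2+]^3[PO4^3-]^2
Let s be the molar solubility in this solution. [Pb^2+] = 3s, [PO4^3-] = 0.0016 + 2s ≈ 0.0016 (Ksp is small, so little additional dissolves).
Ksp ≈ (3s)^3 × (0.0016)^2
s = 7.9 x 10^-14 M
Check: 2s = 1.6 × 10^-13 ≪ 0.0016, so the approximation is valid.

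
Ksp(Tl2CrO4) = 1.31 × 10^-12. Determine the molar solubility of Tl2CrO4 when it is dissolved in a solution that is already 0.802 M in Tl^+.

s = 2.04e-12 M

Tl2CrO4(s) ⇌ 2 Tl^+(aq) + CrO4^2-(aq)
Ksp = [Tl^+]^2[CrO4^2-]
If s mol/L dissolves here, [Tl^+] = 0.802 + 2s ≈ 0.802, [CrO4^2-] = s (since the Tl^+ already present dominates).
Ksp ≈ (0.802)^2 × s
s = 2.04 x 10^-12 M
Check: 2s = 4.1 x 10^-12 ≪ 0.802, so the approximation is valid.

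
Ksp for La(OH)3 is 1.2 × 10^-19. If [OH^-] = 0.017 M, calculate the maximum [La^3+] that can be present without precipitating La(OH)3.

2.4e-14 M

La(OH)3(s) <=> La^3+(aq) + 3 OH^-(aq)
Ksp = [La^3+][OH^-]^3
Precipitation begins when Q = Ksp. With [OH^-] = 0.017 M:
1.2 × 10^-19 = (0.017)^3 × [La^3+]
[La^3+] = (1.2 × 10^-19 / 4.91 × 10^-6) = 2.4 x 10^-14 M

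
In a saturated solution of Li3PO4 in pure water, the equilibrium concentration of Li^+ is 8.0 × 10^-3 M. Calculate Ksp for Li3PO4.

Li3PO4(s) ⇌ 3 Li^+(aq) + PO4^3-(aq)
Stoichiometry gives [PO4^3-] = (1/3)[Li^+] = 2.67 x 10^-3 M.
Ksp = [Li^+]^3[PO4^3-]
Ksp = (8.0 x 10^-3)^3 × 2.67 x 10^-3 = 1.4 x 10^-9

Ksp = 1.4 x 10^-9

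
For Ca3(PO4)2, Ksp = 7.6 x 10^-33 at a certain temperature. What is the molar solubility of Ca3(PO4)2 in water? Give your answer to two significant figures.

Ca3(PO4)2(s) ⇌ 3 Ca^2+(aq) + 2 PO4^3-(aq)
Ksp = [Ca^2+]^3[PO4^3-]^2
If s mol/L of Ca3(PO4)2 dissolves, [Ca^2+] = 3s and [PO4^3-] = 2s.
Substituting: Ksp = (3s)^3(2s)^2 = 108s^5
s^5 = 7.6 x 10^-33 / 108, so s = 1.5 × 10^-7 M

s = 1.5e-7 M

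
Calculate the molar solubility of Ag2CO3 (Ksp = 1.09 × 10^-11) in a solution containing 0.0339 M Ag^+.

Ag2CO3(s) ⇌ 2 Ag^+ + CO3^2-
Ksp = [Ag^+]^2[CO3^2-]
Let s = moles of Ag2CO3 that dissolve per litre. [Ag^+] = 0.0339 + 2s ≈ 0.0339, [CO3^2-] = s (since the Ag^+ already present dominates).
Ksp ≈ (0.0339)^2 × s
s = 9.48 x 10^-9 M
Check: 2s = 1.9 x 10^-8 ≪ 0.0339, so the approximation is valid.

s ≈ 9.48e-9 M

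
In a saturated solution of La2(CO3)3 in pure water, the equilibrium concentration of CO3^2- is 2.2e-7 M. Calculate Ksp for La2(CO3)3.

La2(CO3)3(s) ⇌ 2 La^3+(aq) + 3 CO3^2-(aq)
Stoichiometry gives [La^3+] = (2/3)[CO3^2-] = 1.47 x 10^-7 M.
Ksp = [La^3+]^2[CO3^2-]^3
Ksp = (1.47 x 10^-7)^2 × (2.2 × 10^-7)^3 = 2.3 × 10^-34

Ksp ≈ 2.3e-34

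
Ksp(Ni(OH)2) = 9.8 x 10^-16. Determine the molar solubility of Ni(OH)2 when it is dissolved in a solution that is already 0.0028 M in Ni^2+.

3.0 x 10^-7 M

Ni(OH)2(s) ⇌ Ni^2+ + 2 OH^-
Ksp = [Ni^2+][OH^-]^2
Let s = moles of Ni(OH)2 that dissolve per litre. [Ni^2+] = 0.0028 + s ≈ 0.0028, [OH^-] = 2s (since the Ni^2+ already present dominates).
Ksp ≈ 0.0028 × (2s)^2
s = 3.0 × 10^-7 M
Check: s = 3.0 × 10^-7 ≪ 0.0028, so the approximation is valid.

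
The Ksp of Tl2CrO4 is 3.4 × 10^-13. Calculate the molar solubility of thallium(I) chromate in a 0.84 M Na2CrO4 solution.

s = 3.2 x 10^-7 M

Tl2CrO4(s) ⇌ 2 Tl^+(aq) + CrO4^2-(aq)
Ksp = [Tl^+]^2[CrO4^2-]
If s mol/L dissolves here, [Tl^+] = 2s, [CrO4^2-] = 0.84 + s ≈ 0.84 (since CrO4^2- from Na2CrO4 dominates).
Ksp ≈ (2s)^2 × 0.84
s = 3.2 x 10^-7 M
Check: s = 3.2 × 10^-7 ≪ 0.84, so the approximation is valid.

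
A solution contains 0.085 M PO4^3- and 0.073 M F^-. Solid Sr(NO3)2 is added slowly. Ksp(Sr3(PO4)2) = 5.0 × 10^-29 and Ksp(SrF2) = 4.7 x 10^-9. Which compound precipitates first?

Sr3(PO4)2

Each salt begins to precipitate when Q = Ksp, i.e. when [Sr^2+] reaches its threshold.
For Sr3(PO4)2: 5.0 × 10^-29 = (0.085)^2 × [Sr^2+]^3  ⇒  [Sr^2+] = 1.9 × 10^-9 M.
For SrF2: 4.7 x 10^-9 = (0.073)^2 × [Sr^2+]  ⇒  [Sr^2+] = 8.8 × 10^-7 M.
The salt with the lower threshold [Sr^2+] precipitates first: Sr3(PO4)2.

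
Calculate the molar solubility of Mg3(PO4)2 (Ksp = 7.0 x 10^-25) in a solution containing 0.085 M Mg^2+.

s ≈ 1.7 × 10^-11 M

Mg3(PO4)2(s) ⇌ 3 Mg^2+(aq) + 2 PO4^3-(aq)
Ksp = [Mg^2+]^3[PO4^3-]^2
Let s be the molar solubility in this solution. [Mg^2+] = 0.085 + 3s ≈ 0.085, [PO4^3-] = 2s (common-ion effect: Mg^2+ is already 0.085 M).
Ksp ≈ (0.085)^3 × (2s)^2
s = 1.7 × 10^-11 M
Check: 3s = 5.1 × 10^-11 ≪ 0.085, so the approximation is valid.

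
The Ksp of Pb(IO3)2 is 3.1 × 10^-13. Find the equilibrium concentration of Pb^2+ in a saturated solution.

Pb(IO3)2(s) <=> Pb^2+(aq) + 2 IO3^-(aq)
Ksp = [Pb^2+][IO3^-]^2
If s mol/L of Pb(IO3)2 dissolves, [Pb^2+] = s and [IO3^-] = 2s.
Substituting: Ksp = s(2s)^2 = 4s^3
s = (3.1 × 10^-13 / 4)^(1/3) = 4.26 × 10^-5 M
[Pb^2+] = s = 4.3 x 10^-5 M

[Pb^2+] ≈ 4.3e-5 M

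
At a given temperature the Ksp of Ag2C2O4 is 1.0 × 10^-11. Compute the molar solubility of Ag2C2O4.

Ag2C2O4(s) <=> 2 Ag^+(aq) + C2O4^2-(aq)
Ksp = [Ag^+]^2[C2O4^2-]
For each mole of Ag2C2O4 that dissolves: [Ag^+] = 2s, [C2O4^2-] = s.
Ksp = (2s)^2s = 4s^3
Solving, s = (1.0 × 10^-11/4)^(1/3) = 1.4 x 10^-4 M

s = 1.4 x 10^-4 M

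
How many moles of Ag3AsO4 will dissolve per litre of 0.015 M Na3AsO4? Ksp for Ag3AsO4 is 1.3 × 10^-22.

6.8 x 10^-8 M

Ag3AsO4(s) ⇌ 3 Ag^+(aq) + AsO4^3-(aq)
Ksp = [Ag^+]^3[AsO4^3-]
Let s = moles of Ag3AsO4 that dissolve per litre. [Ag^+] = 3s, [AsO4^3-] = 0.015 + s ≈ 0.015 (since AsO4^3- from Na3AsO4 dominates).
Ksp ≈ (3s)^3 × 0.015
s = 6.8 x 10^-8 M
Check: s = 6.8 × 10^-8 ≪ 0.015, so the approximation is valid.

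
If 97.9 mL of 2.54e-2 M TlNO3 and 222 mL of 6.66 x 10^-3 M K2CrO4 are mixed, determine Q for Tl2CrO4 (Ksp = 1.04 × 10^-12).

Q ≈ 2.79 × 10^-7

Total volume = 97.9 + 222 = 319.9 mL.
[Tl^+] = 2.54 × 10^-2 × (97.9/319.9) = 7.773 x 10^-3 M
[CrO4^2-] = 6.66 × 10^-3 × (222/319.9) = 4.622 x 10^-3 M
Tl2CrO4(s) <=> 2 Tl^+(aq) + CrO4^2-(aq), so Q = [Tl^+]^2[CrO4^2-]
Q = (7.773 × 10^-3)^2(4.622 × 10^-3) = 2.79 × 10^-7
Q > Ksp, so Tl2CrO4 will precipitate.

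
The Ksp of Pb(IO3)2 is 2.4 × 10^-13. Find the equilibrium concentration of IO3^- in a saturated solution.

[IO3^-] = 7.8e-5 M

Pb(IO3)2(s) <=> Pb^2+(aq) + 2 IO3^-(aq)
Ksp = [Pb^2+][IO3^-]^2
With molar solubility s: [Pb^2+] = s, [IO3^-] = 2s.
Substituting: Ksp = s(2s)^2 = 4s^3
s = (2.4 × 10^-13 / 4)^(1/3) = 3.91 × 10^-5 M
[IO3^-] = 2s = 7.8 x 10^-5 M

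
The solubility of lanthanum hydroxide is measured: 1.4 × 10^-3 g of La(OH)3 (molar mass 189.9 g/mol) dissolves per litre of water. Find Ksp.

Molar solubility s = (1.4 × 10^-3 g/L) / (189.9 g/mol) = 7.37 x 10^-6 M.
La(OH)3(s) <=> La^3+ + 3 OH^-
Let s = molar solubility. Then [La^3+] = s and [OH^-] = 3s.
Ksp = [La^3+][OH^-]^3
So Ksp = s × (3s)^3 = 27s^4
Ksp = 27 × (7.37 × 10^-6)^4 = 8.0 x 10^-20

8.0e-20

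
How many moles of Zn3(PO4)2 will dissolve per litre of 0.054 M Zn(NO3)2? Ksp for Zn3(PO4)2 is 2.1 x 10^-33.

Zn3(PO4)2(s) <=> 3 Zn^2+(aq) + 2 PO4^3-(aq)
Ksp = [Zn^2+]^3[PO4^3-]^2
If s mol/L dissolves here, [Zn^2+] = 0.054 + 3s ≈ 0.054, [PO4^3-] = 2s (common-ion effect: Zn^2+ is already 0.054 M).
Ksp ≈ (0.054)^3 × (2s)^2
s = 1.8 x 10^-15 M
Check: 3s = 5.5 × 10^-15 ≪ 0.054, so the approximation is valid.

1.8 × 10^-15 M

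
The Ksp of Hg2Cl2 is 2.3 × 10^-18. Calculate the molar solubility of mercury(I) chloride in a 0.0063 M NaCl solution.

s = 5.8 x 10^-14 M

Hg2Cl2(s) ⇌ Hg2^2+(aq) + 2 Cl^-(aq)
Ksp = [Hg2^2+][Cl^-]^2
Let s be the molar solubility in this solution. [Hg2^2+] = s, [Cl^-] = 0.0063 + 2s ≈ 0.0063 (Ksp is small, so little additional dissolves).
Ksp ≈ s × (0.0063)^2
s = 5.8 x 10^-14 M
Check: 2s = 1.2 x 10^-13 ≪ 0.0063, so the approximation is valid.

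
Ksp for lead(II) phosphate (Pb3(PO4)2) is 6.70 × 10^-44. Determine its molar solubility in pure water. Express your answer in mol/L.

s ≈ 9.09e-10 M

Pb3(PO4)2(s) ⇌ 3 Pb^2+ + 2 PO4^3-
Ksp = [Pb^2+]^3[PO4^3-]^2
If s mol/L of Pb3(PO4)2 dissolves, [Pb^2+] = 3s and [PO4^3-] = 2s.
Substituting: Ksp = (3s)^3(2s)^2 = 108s^5
s^5 = 6.70 × 10^-44 / 108, so s = 9.09 × 10^-10 M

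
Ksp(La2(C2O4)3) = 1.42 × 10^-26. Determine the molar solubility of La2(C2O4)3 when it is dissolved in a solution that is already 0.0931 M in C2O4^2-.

s = 2.10 x 10^-12 M

La2(C2O4)3(s) ⇌ 2 La^3+(aq) + 3 C2O4^2-(aq)
Ksp = [La^3+]^2[C2O4^2-]^3
Let s = moles of La2(C2O4)3 that dissolve per litre. [La^3+] = 2s, [C2O4^2-] = 0.0931 + 3s ≈ 0.0931 (Ksp is small, so little additional dissolves).
Ksp ≈ (2s)^2 × (0.0931)^3
s = 2.10 × 10^-12 M
Check: 3s = 6.3 × 10^-12 ≪ 0.0931, so the approximation is valid.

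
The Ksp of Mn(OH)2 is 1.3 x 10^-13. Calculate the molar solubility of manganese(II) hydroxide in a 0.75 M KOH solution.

s ≈ 2.3 x 10^-13 M

Mn(OH)2(s) ⇌ Mn^2+ + 2 OH^-
Ksp = [Mn^2+][OH^-]^2
If s mol/L dissolves here, [Mn^2+] = s, [OH^-] = 0.75 + 2s ≈ 0.75 (since OH^- from KOH dominates).
Ksp ≈ s × (0.75)^2
s = 2.3 × 10^-13 M
Check: 2s = 4.6 × 10^-13 ≪ 0.75, so the approximation is valid.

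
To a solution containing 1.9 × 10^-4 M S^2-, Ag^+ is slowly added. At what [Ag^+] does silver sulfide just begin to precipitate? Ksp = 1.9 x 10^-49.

Ag2S(s) ⇌ 2 Ag^+ + S^2-
Ksp = [Ag^+]^2[S^2-]
Precipitation begins when Q = Ksp. With [S^2-] = 1.9 × 10^-4 M:
1.9 x 10^-49 = (1.9 × 10^-4) × [Ag^+]^2
[Ag^+] = (1.9 x 10^-49 / 1.9 × 10^-4)^(1/2) = 3.2 × 10^-23 M

[Ag^+] ≈ 3.2 × 10^-23 M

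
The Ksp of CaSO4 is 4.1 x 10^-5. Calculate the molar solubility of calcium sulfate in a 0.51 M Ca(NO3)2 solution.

8.0e-5 M

CaSO4(s) <=> Ca^2+ + SO4^2-
Ksp = [Ca^2+][SO4^2-]
If s mol/L dissolves here, [Ca^2+] = 0.51 + s ≈ 0.51, [SO4^2-] = s (Ksp is small, so little additional dissolves).
Ksp ≈ 0.51 × s
s = 8.0 x 10^-5 M
Check: s = 8.0 × 10^-5 ≪ 0.51, so the approximation is valid.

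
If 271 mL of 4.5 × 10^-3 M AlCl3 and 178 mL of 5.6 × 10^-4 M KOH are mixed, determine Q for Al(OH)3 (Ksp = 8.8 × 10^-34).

3.0 x 10^-14

Total volume = 271 + 178 = 449 mL.
[Al^3+] = 4.5 x 10^-3 × (271/449) = 2.72 × 10^-3 M
[OH^-] = 5.6 × 10^-4 × (178/449) = 2.22 × 10^-4 M
Al(OH)3(s) <=> Al^3+(aq) + 3 OH^-(aq), so Q = [Al^3+][OH^-]^3
Q = (2.72 x 10^-3)(2.22 × 10^-4)^3 = 3.0 x 10^-14
Q > Ksp, so Al(OH)3 will precipitate.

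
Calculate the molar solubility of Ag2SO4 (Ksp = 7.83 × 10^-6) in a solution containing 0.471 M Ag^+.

Ag2SO4(s) ⇌ 2 Ag^+(aq) + SO4^2-(aq)
Ksp = [Ag^+]^2[SO4^2-]
Let s be the molar solubility in this solution. [Ag^+] = 0.471 + 2s ≈ 0.471, [SO4^2-] = s (Ksp is small, so little additional dissolves).
Ksp ≈ (0.471)^2 × s
s = 3.53 × 10^-5 M
Check: 2s = 7.1 × 10^-5 ≪ 0.471, so the approximation is valid.

s = 3.53e-5 M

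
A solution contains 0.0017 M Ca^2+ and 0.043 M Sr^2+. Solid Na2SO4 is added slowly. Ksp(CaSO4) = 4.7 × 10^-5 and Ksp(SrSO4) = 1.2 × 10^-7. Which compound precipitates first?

Each salt begins to precipitate when Q = Ksp, i.e. when [SO4^2-] reaches its threshold.
For CaSO4: 4.7 × 10^-5 = 0.0017 × [SO4^2-]  ⇒  [SO4^2-] = 2.8 × 10^-2 M.
For SrSO4: 1.2 × 10^-7 = 0.043 × [SO4^2-]  ⇒  [SO4^2-] = 2.8 × 10^-6 M.
The salt with the lower threshold [SO4^2-] precipitates first: SrSO4.

SrSO4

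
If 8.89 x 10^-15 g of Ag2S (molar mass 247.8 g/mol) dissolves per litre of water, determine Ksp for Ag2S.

Ksp = 1.85 × 10^-49

Molar solubility s = (8.89 × 10^-15 g/L) / (247.8 g/mol) = 3.588 × 10^-17 M.
Ag2S(s) ⇌ 2 Ag^+(aq) + S^2-(aq)
If s mol/L of Ag2S dissolves, [Ag^+] = 2s and [S^2-] = s.
Ksp = [Ag^+]^2[S^2-]
Ksp = (2s)^2s = 4s^3
With s = 3.588 × 10^-17: Ksp = 1.85 x 10^-49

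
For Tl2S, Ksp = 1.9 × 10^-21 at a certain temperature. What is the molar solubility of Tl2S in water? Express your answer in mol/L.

Tl2S(s) ⇌ 2 Tl^+(aq) + S^2-(aq)
Ksp = [Tl^+]^2[S^2-]
Let s = molar solubility. Then [Tl^+] = 2s and [S^2-] = s.
Ksp = (2s)^2s = 4s^3
s^3 = 1.9 × 10^-21 / 4, so s = 7.8 × 10^-8 M

s = 7.8 x 10^-8 M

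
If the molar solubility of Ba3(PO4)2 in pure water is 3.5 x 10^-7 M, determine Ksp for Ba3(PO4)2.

Ksp = 5.7 × 10^-31

Ba3(PO4)2(s) <=> 3 Ba^2+(aq) + 2 PO4^3-(aq)
With molar solubility s: [Ba^2+] = 3s, [PO4^3-] = 2s.
Ksp = [Ba^2+]^3[PO4^3-]^2
Substituting: Ksp = (3s)^3(2s)^2 = 108s^5
With s = 3.5 × 10^-7: Ksp = 5.7 x 10^-31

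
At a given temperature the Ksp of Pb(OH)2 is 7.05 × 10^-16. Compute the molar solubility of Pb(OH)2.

Pb(OH)2(s) ⇌ Pb^2+(aq) + 2 OH^-(aq)
Ksp = [Pb^2+][OH^-]^2
For each mole of Pb(OH)2 that dissolves: [Pb^2+] = s, [OH^-] = 2s.
Substituting: Ksp = s(2s)^2 = 4s^3
s = (7.05 × 10^-16 / 4)^(1/3) = 5.61 x 10^-6 M

s ≈ 5.61e-6 M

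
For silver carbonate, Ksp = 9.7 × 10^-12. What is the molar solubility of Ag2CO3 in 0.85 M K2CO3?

1.7 x 10^-6 M

Ag2CO3(s) <=> 2 Ag^+(aq) + CO3^2-(aq)
Ksp = [Ag^+]^2[CO3^2-]
Let s = moles of Ag2CO3 that dissolve per litre. [Ag^+] = 2s, [CO3^2-] = 0.85 + s ≈ 0.85 (since CO3^2- from K2CO3 dominates).
Ksp ≈ (2s)^2 × 0.85
s = 1.7 × 10^-6 M
Check: s = 1.7 x 10^-6 ≪ 0.85, so the approximation is valid.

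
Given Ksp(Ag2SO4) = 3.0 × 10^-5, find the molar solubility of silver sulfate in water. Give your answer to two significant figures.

Ag2SO4(s) ⇌ 2 Ag^+ + SO4^2-
Ksp = [Ag^+]^2[SO4^2-]
Let s = molar solubility. Then [Ag^+] = 2s and [SO4^2-] = s.
Substituting: Ksp = (2s)^2s = 4s^3
s^3 = 3.0 × 10^-5 / 4, so s = 2.0 x 10^-2 M

s ≈ 0.020 M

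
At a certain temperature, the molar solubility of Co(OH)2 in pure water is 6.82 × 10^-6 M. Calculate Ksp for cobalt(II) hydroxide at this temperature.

Co(OH)2(s) ⇌ Co^2+(aq) + 2 OH^-(aq)
Let s = molar solubility. Then [Co^2+] = s and [OH^-] = 2s.
Ksp = [Co^2+][OH^-]^2
Ksp = s(2s)^2 = 4s^3
With s = 6.82 × 10^-6: Ksp = 1.27 x 10^-15

Ksp ≈ 1.27e-15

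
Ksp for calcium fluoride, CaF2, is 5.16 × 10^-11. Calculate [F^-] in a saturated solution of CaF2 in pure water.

[F^-] = 4.69 x 10^-4 M

CaF2(s) ⇌ Ca^2+ + 2 F^-
Ksp = [Ca^2+][F^-]^2
Let s = molar solubility. Then [Ca^2+] = s and [F^-] = 2s.
Substituting: Ksp = s(2s)^2 = 4s^3
s = (5.16 × 10^-11 / 4)^(1/3) = 2.345 × 10^-4 M
[F^-] = 2s = 4.69 × 10^-4 M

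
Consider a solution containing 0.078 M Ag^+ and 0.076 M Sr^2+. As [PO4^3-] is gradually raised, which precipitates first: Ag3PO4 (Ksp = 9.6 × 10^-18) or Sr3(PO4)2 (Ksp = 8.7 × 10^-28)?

Ag3PO4

Precipitation of each salt starts when its ion product equals its Ksp.
For Ag3PO4: 9.6 × 10^-18 = (0.078)^3 × [PO4^3-]  ⇒  [PO4^3-] = 2.0 × 10^-14 M.
For Sr3(PO4)2: 8.7 × 10^-28 = (0.076)^3 × [PO4^3-]^2  ⇒  [PO4^3-] = 1.4 x 10^-12 M.
The salt with the lower threshold [PO4^3-] precipitates first: Ag3PO4.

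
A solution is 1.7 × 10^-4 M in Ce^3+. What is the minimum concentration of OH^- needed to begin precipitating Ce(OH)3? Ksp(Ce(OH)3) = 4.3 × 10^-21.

[OH^-] = 2.9 × 10^-6 M

Ce(OH)3(s) <=> Ce^3+(aq) + 3 OH^-(aq)
Ksp = [Ce^3+][OH^-]^3
Precipitation begins when Q = Ksp. With [Ce^3+] = 1.7 × 10^-4 M:
4.3 × 10^-21 = (1.7 × 10^-4) × [OH^-]^3
[OH^-] = (4.3 × 10^-21 / 1.7 x 10^-4)^(1/3) = 2.9 x 10^-6 M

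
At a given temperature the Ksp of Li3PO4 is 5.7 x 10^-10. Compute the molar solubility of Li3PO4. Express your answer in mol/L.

s = 2.1 × 10^-3 M

Li3PO4(s) ⇌ 3 Li^+ + PO4^3-
Ksp = [Li^+]^3[PO4^3-]
With molar solubility s: [Li^+] = 3s, [PO4^3-] = s.
Ksp = (3s)^3s = 27s^4
Solving, s = (5.7 x 10^-10/27)^(1/4) = 2.1 × 10^-3 M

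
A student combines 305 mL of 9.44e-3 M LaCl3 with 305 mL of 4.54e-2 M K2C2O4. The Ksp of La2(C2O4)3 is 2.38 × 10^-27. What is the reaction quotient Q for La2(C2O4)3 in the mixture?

Total volume = 305 + 305 = 610 mL.
[La^3+] = 9.44 x 10^-3 × (305/610) = 4.720 × 10^-3 M
[C2O4^2-] = 4.54 × 10^-2 × (305/610) = 2.270 × 10^-2 M
La2(C2O4)3(s) ⇌ 2 La^3+ + 3 C2O4^2-, so Q = [La^3+]^2[C2O4^2-]^3
Q = (4.720 × 10^-3)^2(2.270 x 10^-2)^3 = 2.61 × 10^-10
Q > Ksp, so La2(C2O4)3 will precipitate.

Q = 2.61 × 10^-10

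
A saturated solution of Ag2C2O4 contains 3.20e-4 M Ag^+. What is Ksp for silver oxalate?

Ksp = 1.64e-11

Ag2C2O4(s) ⇌ 2 Ag^+(aq) + C2O4^2-(aq)
Stoichiometry gives [C2O4^2-] = (1/2)[Ag^+] = 1.600 × 10^-4 M.
Ksp = [Ag^+]^2[C2O4^2-]
Ksp = (3.20 x 10^-4)^2 × 1.600 × 10^-4 = 1.64 x 10^-11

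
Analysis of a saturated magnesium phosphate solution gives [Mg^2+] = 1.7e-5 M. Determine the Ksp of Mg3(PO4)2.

Mg3(PO4)2(s) ⇌ 3 Mg^2+ + 2 PO4^3-
Stoichiometry gives [PO4^3-] = (2/3)[Mg^2+] = 1.13 x 10^-5 M.
Ksp = [Mg^2+]^3[PO4^3-]^2
Ksp = (1.7 × 10^-5)^3 × (1.13 × 10^-5)^2 = 6.3 × 10^-25

Ksp ≈ 6.3 x 10^-25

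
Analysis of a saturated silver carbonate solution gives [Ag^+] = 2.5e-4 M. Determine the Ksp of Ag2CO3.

Ag2CO3(s) ⇌ 2 Ag^+(aq) + CO3^2-(aq)
Stoichiometry gives [CO3^2-] = (1/2)[Ag^+] = 1.25 x 10^-4 M.
Ksp = [Ag^+]^2[CO3^2-]
Ksp = (2.5 × 10^-4)^2 × 1.25 × 10^-4 = 7.8 × 10^-12

Ksp ≈ 7.8e-12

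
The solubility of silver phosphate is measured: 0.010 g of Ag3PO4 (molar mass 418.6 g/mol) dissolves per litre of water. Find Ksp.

Ksp = 8.8e-18

Molar solubility s = (1.0 x 10^-2 g/L) / (418.6 g/mol) = 2.39 × 10^-5 M.
Ag3PO4(s) ⇌ 3 Ag^+(aq) + PO4^3-(aq)
With molar solubility s: [Ag^+] = 3s, [PO4^3-] = s.
Ksp = [Ag^+]^3[PO4^3-]
Ksp = (3s)^3s = 27s^4
Ksp = 27 × (2.39 × 10^-5)^4 = 8.8 x 10^-18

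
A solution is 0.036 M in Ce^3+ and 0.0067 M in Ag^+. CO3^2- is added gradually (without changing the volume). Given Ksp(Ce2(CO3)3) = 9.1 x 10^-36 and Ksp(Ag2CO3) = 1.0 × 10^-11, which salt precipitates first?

Ce2(CO3)3

Precipitation of each salt starts when its ion product equals its Ksp.
For Ce2(CO3)3: 9.1 x 10^-36 = (0.036)^2 × [CO3^2-]^3  ⇒  [CO3^2-] = 1.9 × 10^-11 M.
For Ag2CO3: 1.0 × 10^-11 = (0.0067)^2 × [CO3^2-]  ⇒  [CO3^2-] = 2.2 × 10^-7 M.
The salt with the lower threshold [CO3^2-] precipitates first: Ce2(CO3)3.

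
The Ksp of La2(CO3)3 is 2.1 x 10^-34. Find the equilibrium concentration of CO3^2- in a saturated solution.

La2(CO3)3(s) ⇌ 2 La^3+ + 3 CO3^2-
Ksp = [La^3+]^2[CO3^2-]^3
If s mol/L of La2(CO3)3 dissolves, [La^3+] = 2s and [CO3^2-] = 3s.
Ksp = (2s)^2(3s)^3 = 108s^5
s^5 = 2.1 x 10^-34 / 108, so s = 7.21 × 10^-8 M
[CO3^2-] = 3s = 2.2 x 10^-7 M

[CO3^2-] = 2.2 × 10^-7 M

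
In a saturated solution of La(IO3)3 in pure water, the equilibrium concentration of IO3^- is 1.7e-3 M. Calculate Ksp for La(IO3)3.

Ksp ≈ 2.8 × 10^-12

La(IO3)3(s) ⇌ La^3+ + 3 IO3^-
Stoichiometry gives [La^3+] = (1/3)[IO3^-] = 5.67 × 10^-4 M.
Ksp = [La^3+][IO3^-]^3
Ksp = 5.67 × 10^-4 × (1.7 × 10^-3)^3 = 2.8 × 10^-12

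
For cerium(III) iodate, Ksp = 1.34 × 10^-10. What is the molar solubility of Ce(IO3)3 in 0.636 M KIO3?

Ce(IO3)3(s) <=> Ce^3+(aq) + 3 IO3^-(aq)
Ksp = [Ce^3+][IO3^-]^3
Let s = moles of Ce(IO3)3 that dissolve per litre. [Ce^3+] = s, [IO3^-] = 0.636 + 3s ≈ 0.636 (since IO3^- from KIO3 dominates).
Ksp ≈ s × (0.636)^3
s = 5.21 × 10^-10 M
Check: 3s = 1.6 x 10^-9 ≪ 0.636, so the approximation is valid.

s = 5.21 × 10^-10 M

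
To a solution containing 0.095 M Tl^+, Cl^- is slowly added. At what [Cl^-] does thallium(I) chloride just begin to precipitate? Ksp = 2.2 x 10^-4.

TlCl(s) ⇌ Tl^+(aq) + Cl^-(aq)
Ksp = [Tl^+][Cl^-]
Precipitation begins when Q = Ksp. With [Tl^+] = 0.095 M:
2.2 x 10^-4 = (0.095) × [Cl^-]
[Cl^-] = (2.2 x 10^-4 / 9.5 × 10^-2) = 2.3 x 10^-3 M

[Cl^-] ≈ 2.3 × 10^-3 M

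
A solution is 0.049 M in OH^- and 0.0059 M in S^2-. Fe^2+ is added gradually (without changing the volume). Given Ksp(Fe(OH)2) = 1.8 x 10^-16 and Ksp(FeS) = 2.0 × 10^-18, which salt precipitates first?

Precipitation of each salt starts when its ion product equals its Ksp.
For Fe(OH)2: 1.8 x 10^-16 = (0.049)^2 × [Fe^2+]  ⇒  [Fe^2+] = 7.5 x 10^-14 M.
For FeS: 2.0 × 10^-18 = 0.0059 × [Fe^2+]  ⇒  [Fe^2+] = 3.4 × 10^-16 M.
The salt with the lower threshold [Fe^2+] precipitates first: FeS.

FeS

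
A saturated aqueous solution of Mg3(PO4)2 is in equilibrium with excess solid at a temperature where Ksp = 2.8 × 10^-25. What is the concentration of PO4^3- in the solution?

Mg3(PO4)2(s) ⇌ 3 Mg^2+(aq) + 2 PO4^3-(aq)
Ksp = [Mg^2+]^3[PO4^3-]^2
If s mol/L of Mg3(PO4)2 dissolves, [Mg^2+] = 3s and [PO4^3-] = 2s.
Ksp = (3s)^3(2s)^2 = 108s^5
s^5 = 2.8 × 10^-25 / 108, so s = 4.82 × 10^-6 M
[PO4^3-] = 2s = 9.6 × 10^-6 M

9.6e-6 M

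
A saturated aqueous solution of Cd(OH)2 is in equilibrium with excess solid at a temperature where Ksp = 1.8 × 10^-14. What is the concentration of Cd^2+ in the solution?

Cd(OH)2(s) ⇌ Cd^2+ + 2 OH^-
Ksp = [Cd^2+][OH^-]^2
If s mol/L of Cd(OH)2 dissolves, [Cd^2+] = s and [OH^-] = 2s.
Ksp = s(2s)^2 = 4s^3
s = (1.8 × 10^-14 / 4)^(1/3) = 1.65 x 10^-5 M
[Cd^2+] = s = 1.7 × 10^-5 M

[Cd^2+] = 1.7 x 10^-5 M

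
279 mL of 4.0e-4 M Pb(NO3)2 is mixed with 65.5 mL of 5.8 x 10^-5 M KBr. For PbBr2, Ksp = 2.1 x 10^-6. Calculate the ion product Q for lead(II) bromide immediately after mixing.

Total volume = 279 + 65.5 = 344.5 mL.
[Pb^2+] = 4.0 × 10^-4 × (279/344.5) = 3.24 × 10^-4 M
[Br^-] = 5.8 × 10^-5 × (65.5/344.5) = 1.10 × 10^-5 M
PbBr2(s) ⇌ Pb^2+(aq) + 2 Br^-(aq), so Q = [Pb^2+][Br^-]^2
Q = (3.24 x 10^-4)(1.10 × 10^-5)^2 = 3.9 × 10^-14
Q < Ksp, so no precipitate of PbBr2 forms.

Q = 3.9 x 10^-14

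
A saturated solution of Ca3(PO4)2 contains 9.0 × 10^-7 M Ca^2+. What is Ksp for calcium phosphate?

Ksp ≈ 2.6e-31

Ca3(PO4)2(s) <=> 3 Ca^2+ + 2 PO4^3-
Stoichiometry gives [PO4^3-] = (2/3)[Ca^2+] = 6.00 × 10^-7 M.
Ksp = [Ca^2+]^3[PO4^3-]^2
Ksp = (9.0 × 10^-7)^3 × (6.00 × 10^-7)^2 = 2.6 × 10^-31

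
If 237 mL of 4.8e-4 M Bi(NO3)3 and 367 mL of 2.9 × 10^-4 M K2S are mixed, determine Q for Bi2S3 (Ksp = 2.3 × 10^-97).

Total volume = 237 + 367 = 604 mL.
[Bi^3+] = 4.8 x 10^-4 × (237/604) = 1.88 × 10^-4 M
[S^2-] = 2.9 x 10^-4 × (367/604) = 1.76 x 10^-4 M
Bi2S3(s) <=> 2 Bi^3+ + 3 S^2-, so Q = [Bi^3+]^2[S^2-]^3
Q = (1.88 x 10^-4)^2(1.76 x 10^-4)^3 = 1.9 x 10^-19
Q > Ksp, so Bi2S3 will precipitate.

Q ≈ 1.9 × 10^-19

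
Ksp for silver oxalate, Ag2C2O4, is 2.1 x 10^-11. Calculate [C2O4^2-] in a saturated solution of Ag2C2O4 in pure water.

Ag2C2O4(s) ⇌ 2 Ag^+(aq) + C2O4^2-(aq)
Ksp = [Ag^+]^2[C2O4^2-]
If s mol/L of Ag2C2O4 dissolves, [Ag^+] = 2s and [C2O4^2-] = s.
Substituting: Ksp = (2s)^2s = 4s^3
s^3 = 2.1 x 10^-11 / 4, so s = 1.74 × 10^-4 M
[C2O4^2-] = s = 1.7 x 10^-4 M

1.7 × 10^-4 M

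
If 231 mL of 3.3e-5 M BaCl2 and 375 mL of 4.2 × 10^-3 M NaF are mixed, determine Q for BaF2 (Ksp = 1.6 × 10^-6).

Total volume = 231 + 375 = 606 mL.
[Ba^2+] = 3.3 x 10^-5 × (231/606) = 1.26 x 10^-5 M
[F^-] = 4.2 × 10^-3 × (375/606) = 2.60 x 10^-3 M
BaF2(s) <=> Ba^2+ + 2 F^-, so Q = [Ba^2+][F^-]^2
Q = (1.26 × 10^-5)(2.60 x 10^-3)^2 = 8.5 x 10^-11
Q < Ksp, so no precipitate of BaF2 forms.

Q ≈ 8.5 × 10^-11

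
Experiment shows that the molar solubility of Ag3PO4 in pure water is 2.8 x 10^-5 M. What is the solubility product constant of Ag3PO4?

Ag3PO4(s) ⇌ 3 Ag^+(aq) + PO4^3-(aq)
For each mole of Ag3PO4 that dissolves: [Ag^+] = 3s, [PO4^3-] = s.
Ksp = [Ag^+]^3[PO4^3-]
Substituting: Ksp = (3s)^3s = 27s^4
With s = 2.8 × 10^-5: Ksp = 1.7 x 10^-17

1.7e-17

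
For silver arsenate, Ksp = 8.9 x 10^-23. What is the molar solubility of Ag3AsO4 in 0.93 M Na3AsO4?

1.5e-8 M

Ag3AsO4(s) ⇌ 3 Ag^+(aq) + AsO4^3-(aq)
Ksp = [Ag^+]^3[AsO4^3-]
Let s = moles of Ag3AsO4 that dissolve per litre. [Ag^+] = 3s, [AsO4^3-] = 0.93 + s ≈ 0.93 (Ksp is small, so little additional dissolves).
Ksp ≈ (3s)^3 × 0.93
s = 1.5 x 10^-8 M
Check: s = 1.5 × 10^-8 ≪ 0.93, so the approximation is valid.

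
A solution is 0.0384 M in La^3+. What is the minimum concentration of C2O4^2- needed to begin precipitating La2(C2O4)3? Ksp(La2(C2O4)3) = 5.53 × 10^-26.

La2(C2O4)3(s) ⇌ 2 La^3+(aq) + 3 C2O4^2-(aq)
Ksp = [La^3+]^2[C2O4^2-]^3
Precipitation begins when Q = Ksp. With [La^3+] = 0.0384 M:
5.53 × 10^-26 = (0.0384)^2 × [C2O4^2-]^3
[C2O4^2-] = (5.53 × 10^-26 / 1.475 x 10^-3)^(1/3) = 3.35 × 10^-8 M

3.35 × 10^-8 M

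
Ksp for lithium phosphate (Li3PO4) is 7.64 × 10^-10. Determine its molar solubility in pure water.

Li3PO4(s) ⇌ 3 Li^+ + PO4^3-
Ksp = [Li^+]^3[PO4^3-]
Let s = molar solubility. Then [Li^+] = 3s and [PO4^3-] = s.
Substituting: Ksp = (3s)^3s = 27s^4
s^4 = 7.64 × 10^-10 / 27, so s = 2.31 × 10^-3 M

s = 2.31 × 10^-3 M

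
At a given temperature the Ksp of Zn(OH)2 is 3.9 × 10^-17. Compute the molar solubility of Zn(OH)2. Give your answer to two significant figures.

Zn(OH)2(s) ⇌ Zn^2+(aq) + 2 OH^-(aq)
Ksp = [Zn^2+][OH^-]^2
Let s = molar solubility. Then [Zn^2+] = s and [OH^-] = 2s.
Ksp = s(2s)^2 = 4s^3
Solving, s = (3.9 × 10^-17/4)^(1/3) = 2.1 × 10^-6 M

s ≈ 2.1 x 10^-6 M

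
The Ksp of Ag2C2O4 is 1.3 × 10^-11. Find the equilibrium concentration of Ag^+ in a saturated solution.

[Ag^+] = 3.0e-4 M

Ag2C2O4(s) ⇌ 2 Ag^+ + C2O4^2-
Ksp = [Ag^+]^2[C2O4^2-]
Let s = molar solubility. Then [Ag^+] = 2s and [C2O4^2-] = s.
So Ksp = (2s)^2 × s = 4s^3
s = (1.3 × 10^-11 / 4)^(1/3) = 1.48 × 10^-4 M
[Ag^+] = 2s = 3.0 x 10^-4 M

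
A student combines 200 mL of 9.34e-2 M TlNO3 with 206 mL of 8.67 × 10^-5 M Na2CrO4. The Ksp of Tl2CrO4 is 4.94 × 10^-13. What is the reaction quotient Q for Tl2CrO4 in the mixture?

9.31 × 10^-8

Total volume = 200 + 206 = 406 mL.
[Tl^+] = 9.34 × 10^-2 × (200/406) = 4.601 × 10^-2 M
[CrO4^2-] = 8.67 x 10^-5 × (206/406) = 4.399 × 10^-5 M
Tl2CrO4(s) ⇌ 2 Tl^+ + CrO4^2-, so Q = [Tl^+]^2[CrO4^2-]
Q = (4.601 × 10^-2)^2(4.399 × 10^-5) = 9.31 x 10^-8
Q > Ksp, so Tl2CrO4 will precipitate.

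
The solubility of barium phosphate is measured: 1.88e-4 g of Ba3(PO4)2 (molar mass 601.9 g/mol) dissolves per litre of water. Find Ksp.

Molar solubility s = (1.88 × 10^-4 g/L) / (601.9 g/mol) = 3.123 x 10^-7 M.
Ba3(PO4)2(s) ⇌ 3 Ba^2+ + 2 PO4^3-
For each mole of Ba3(PO4)2 that dissolves: [Ba^2+] = 3s, [PO4^3-] = 2s.
Ksp = [Ba^2+]^3[PO4^3-]^2
Ksp = (3s)^3(2s)^2 = 108s^5
Ksp = 108 × (3.123 × 10^-7)^5 = 3.21 × 10^-31

Ksp ≈ 3.21e-31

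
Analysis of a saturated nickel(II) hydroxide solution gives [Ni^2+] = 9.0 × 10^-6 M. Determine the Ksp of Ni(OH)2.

Ksp = 2.9e-15

Ni(OH)2(s) ⇌ Ni^2+(aq) + 2 OH^-(aq)
Stoichiometry gives [OH^-] = (2/1)[Ni^2+] = 1.80 x 10^-5 M.
Ksp = [Ni^2+][OH^-]^2
Ksp = 9.0 × 10^-6 × (1.80 × 10^-5)^2 = 2.9 x 10^-15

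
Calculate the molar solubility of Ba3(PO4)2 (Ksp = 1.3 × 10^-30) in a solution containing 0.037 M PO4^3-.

s ≈ 3.3 x 10^-10 M

Ba3(PO4)2(s) ⇌ 3 Ba^2+ + 2 PO4^3-
Ksp = [Ba^2+]^3[PO4^3-]^2
Let s be the molar solubility in this solution. [Ba^2+] = 3s, [PO4^3-] = 0.037 + 2s ≈ 0.037 (Ksp is small, so little additional dissolves).
Ksp ≈ (3s)^3 × (0.037)^2
s = 3.3 × 10^-10 M
Check: 2s = 6.6 × 10^-10 ≪ 0.037, so the approximation is valid.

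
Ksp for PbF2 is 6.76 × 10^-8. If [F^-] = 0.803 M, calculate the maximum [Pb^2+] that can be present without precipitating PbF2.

PbF2(s) ⇌ Pb^2+ + 2 F^-
Ksp = [Pb^2+][F^-]^2
Precipitation begins when Q = Ksp. With [F^-] = 0.803 M:
6.76 × 10^-8 = (0.803)^2 × [Pb^2+]
[Pb^2+] = (6.76 × 10^-8 / 6.448 × 10^-1) = 1.05 × 10^-7 M

[Pb^2+] = 1.05e-7 M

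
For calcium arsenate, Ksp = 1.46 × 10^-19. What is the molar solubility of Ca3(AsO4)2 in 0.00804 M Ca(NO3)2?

s = 2.65e-7 M

Ca3(AsO4)2(s) ⇌ 3 Ca^2+(aq) + 2 AsO4^3-(aq)
Ksp = [Ca^2+]^3[AsO4^3-]^2
If s mol/L dissolves here, [Ca^2+] = 0.00804 + 3s ≈ 0.00804, [AsO4^3-] = 2s (since Ca^2+ from Ca(NO3)2 dominates).
Ksp ≈ (0.00804)^3 × (2s)^2
s = 2.65 × 10^-7 M
Check: 3s = 8.0 x 10^-7 ≪ 0.00804, so the approximation is valid.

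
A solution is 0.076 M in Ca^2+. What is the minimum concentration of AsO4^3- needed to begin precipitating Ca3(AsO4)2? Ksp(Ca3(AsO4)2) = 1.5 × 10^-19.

Ca3(AsO4)2(s) ⇌ 3 Ca^2+ + 2 AsO4^3-
Ksp = [Ca^2+]^3[AsO4^3-]^2
Precipitation begins when Q = Ksp. With [Ca^2+] = 0.076 M:
1.5 × 10^-19 = (0.076)^3 × [AsO4^3-]^2
[AsO4^3-] = (1.5 × 10^-19 / 4.39 × 10^-4)^(1/2) = 1.8 × 10^-8 M

[AsO4^3-] ≈ 1.8 × 10^-8 M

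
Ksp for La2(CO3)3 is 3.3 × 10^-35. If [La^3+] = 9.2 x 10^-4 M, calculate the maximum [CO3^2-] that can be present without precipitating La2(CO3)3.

[CO3^2-] ≈ 3.4 x 10^-10 M

La2(CO3)3(s) <=> 2 La^3+(aq) + 3 CO3^2-(aq)
Ksp = [La^3+]^2[CO3^2-]^3
Precipitation begins when Q = Ksp. With [La^3+] = 9.2 x 10^-4 M:
3.3 × 10^-35 = (9.2 x 10^-4)^2 × [CO3^2-]^3
[CO3^2-] = (3.3 × 10^-35 / 8.46 × 10^-7)^(1/3) = 3.4 × 10^-10 M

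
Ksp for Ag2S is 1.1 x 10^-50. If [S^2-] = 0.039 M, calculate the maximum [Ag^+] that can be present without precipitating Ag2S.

[Ag^+] = 5.3e-25 M

Ag2S(s) ⇌ 2 Ag^+(aq) + S^2-(aq)
Ksp = [Ag^+]^2[S^2-]
Precipitation begins when Q = Ksp. With [S^2-] = 0.039 M:
1.1 x 10^-50 = (0.039) × [Ag^+]^2
[Ag^+] = (1.1 x 10^-50 / 3.9 x 10^-2)^(1/2) = 5.3 × 10^-25 M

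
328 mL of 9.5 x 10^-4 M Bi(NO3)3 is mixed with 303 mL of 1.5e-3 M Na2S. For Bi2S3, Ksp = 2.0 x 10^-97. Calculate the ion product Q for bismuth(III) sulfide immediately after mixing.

Q = 9.1 × 10^-17

Total volume = 328 + 303 = 631 mL.
[Bi^3+] = 9.5 × 10^-4 × (328/631) = 4.94 × 10^-4 M
[S^2-] = 1.5 x 10^-3 × (303/631) = 7.20 × 10^-4 M
Bi2S3(s) ⇌ 2 Bi^3+ + 3 S^2-, so Q = [Bi^3+]^2[S^2-]^3
Q = (4.94 × 10^-4)^2(7.20 × 10^-4)^3 = 9.1 × 10^-17
Q > Ksp, so Bi2S3 will precipitate.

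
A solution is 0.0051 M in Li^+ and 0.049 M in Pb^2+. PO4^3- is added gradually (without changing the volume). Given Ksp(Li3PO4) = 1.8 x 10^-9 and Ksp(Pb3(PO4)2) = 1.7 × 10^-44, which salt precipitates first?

Pb3(PO4)2

Precipitation of each salt starts when its ion product equals its Ksp.
For Li3PO4: 1.8 x 10^-9 = (0.0051)^3 × [PO4^3-]  ⇒  [PO4^3-] = 1.4 × 10^-2 M.
For Pb3(PO4)2: 1.7 × 10^-44 = (0.049)^3 × [PO4^3-]^2  ⇒  [PO4^3-] = 1.2 x 10^-20 M.
The salt with the lower threshold [PO4^3-] precipitates first: Pb3(PO4)2.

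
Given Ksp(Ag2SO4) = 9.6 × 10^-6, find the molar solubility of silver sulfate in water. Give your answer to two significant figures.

Ag2SO4(s) ⇌ 2 Ag^+ + SO4^2-
Ksp = [Ag^+]^2[SO4^2-]
If s mol/L of Ag2SO4 dissolves, [Ag^+] = 2s and [SO4^2-] = s.
Ksp = (2s)^2s = 4s^3
s^3 = 9.6 × 10^-6 / 4, so s = 1.3 × 10^-2 M

s ≈ 0.013 M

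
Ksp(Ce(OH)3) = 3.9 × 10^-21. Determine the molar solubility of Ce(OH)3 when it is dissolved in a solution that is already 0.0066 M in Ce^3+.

2.8e-7 M

Ce(OH)3(s) <=> Ce^3+(aq) + 3 OH^-(aq)
Ksp = [Ce^3+][OH^-]^3
Let s be the molar solubility in this solution. [Ce^3+] = 0.0066 + s ≈ 0.0066, [OH^-] = 3s (common-ion effect: Ce^3+ is already 0.0066 M).
Ksp ≈ 0.0066 × (3s)^3
s = 2.8 × 10^-7 M
Check: s = 2.8 × 10^-7 ≪ 0.0066, so the approximation is valid.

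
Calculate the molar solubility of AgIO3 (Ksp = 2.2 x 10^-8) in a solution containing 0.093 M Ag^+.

AgIO3(s) ⇌ Ag^+ + IO3^-
Ksp = [Ag^+][IO3^-]
If s mol/L dissolves here, [Ag^+] = 0.093 + s ≈ 0.093, [IO3^-] = s (since the Ag^+ already present dominates).
Ksp ≈ 0.093 × s
s = 2.4 × 10^-7 M
Check: s = 2.4 x 10^-7 ≪ 0.093, so the approximation is valid.

s ≈ 2.4 × 10^-7 M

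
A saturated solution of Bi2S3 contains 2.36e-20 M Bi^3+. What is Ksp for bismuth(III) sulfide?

2.47 × 10^-98

Bi2S3(s) ⇌ 2 Bi^3+ + 3 S^2-
Stoichiometry gives [S^2-] = (3/2)[Bi^3+] = 3.540 × 10^-20 M.
Ksp = [Bi^3+]^2[S^2-]^3
Ksp = (2.36 × 10^-20)^2 × (3.540 × 10^-20)^3 = 2.47 x 10^-98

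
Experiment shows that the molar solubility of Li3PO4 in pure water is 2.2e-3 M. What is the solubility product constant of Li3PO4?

Li3PO4(s) ⇌ 3 Li^+(aq) + PO4^3-(aq)
For each mole of Li3PO4 that dissolves: [Li^+] = 3s, [PO4^3-] = s.
Ksp = [Li^+]^3[PO4^3-]
So Ksp = (3s)^3 × s = 27s^4
With s = 2.2 x 10^-3: Ksp = 6.3 x 10^-10

Ksp = 6.3 x 10^-10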